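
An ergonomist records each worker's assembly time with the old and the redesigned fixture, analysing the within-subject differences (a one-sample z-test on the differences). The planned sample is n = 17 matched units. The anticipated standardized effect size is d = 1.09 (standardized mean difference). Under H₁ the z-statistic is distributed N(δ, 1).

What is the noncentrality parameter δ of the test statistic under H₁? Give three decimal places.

δ = d·√n = 1.09 × √17 = 4.4942

δ ≈ 4.494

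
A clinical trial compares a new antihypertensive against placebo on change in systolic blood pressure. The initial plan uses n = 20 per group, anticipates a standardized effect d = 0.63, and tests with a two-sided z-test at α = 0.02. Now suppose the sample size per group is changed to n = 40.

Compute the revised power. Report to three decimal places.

Power ≈ 0.688

With n = 40 per group: δ = d·√(n/2) = 0.63 × √(40/2) = 2.8174. Critical value z_{0.01} = 2.326.
Revised power = Φ(δ − 2.326) + Φ(−δ − 2.326) = Φ(0.491) + Φ(-5.144) = 0.6883 + 0.0000 = 0.6883.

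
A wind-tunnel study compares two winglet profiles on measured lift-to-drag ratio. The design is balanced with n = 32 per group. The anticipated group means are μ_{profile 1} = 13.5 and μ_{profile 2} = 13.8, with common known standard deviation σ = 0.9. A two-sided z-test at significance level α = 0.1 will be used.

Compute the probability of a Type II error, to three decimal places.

Standardized effect: d = |μ_{profile 1} − μ_{profile 2}| / σ = |13.5 − 13.8| / 0.9 = 0.3333
Noncentrality parameter: δ = d·√(n/2) = 0.3333 × √(32/2) = 1.3333
Two-sided α = 0.1 → critical value z_{0.05} = 1.645.
Power = Φ(δ − 1.645) + Φ(−δ − 1.645) = Φ(-0.312) + Φ(-2.978) = 0.3777 + 0.0014 = 0.3792.
Type II error: β = 1 − power = 1 − 0.3792 = 0.6208.

β ≈ 0.621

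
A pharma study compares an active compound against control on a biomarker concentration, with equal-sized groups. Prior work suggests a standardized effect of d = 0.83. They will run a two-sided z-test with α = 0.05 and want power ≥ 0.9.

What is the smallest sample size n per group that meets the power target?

n = 31 per group

Set Φ(δ − 1.960) = 0.9; then δ − 1.960 = Φ⁻¹(0.9) = 1.282, giving δ = 3.242.
(The Φ(−δ − z_{α/2}) term is vanishingly small for δ > 0 and is dropped in the standard sample-size formula.)
δ = d·√(n/2) ⇒ n = 2(δ/d)² = 2 × (3.242 / 0.83)² = 30.50.
Rounding up, n = 31 per group.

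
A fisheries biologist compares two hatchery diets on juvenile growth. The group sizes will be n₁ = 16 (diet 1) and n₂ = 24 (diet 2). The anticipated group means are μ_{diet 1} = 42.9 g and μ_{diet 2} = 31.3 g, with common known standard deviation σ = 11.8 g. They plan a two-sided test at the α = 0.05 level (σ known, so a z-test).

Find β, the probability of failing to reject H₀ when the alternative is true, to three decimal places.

β ≈ 0.139

Standardized effect: d = |μ_{diet 1} − μ_{diet 2}| / σ = |42.9 − 31.3| / 11.8 = 0.9831
Noncentrality parameter: δ = d / √(1/n₁ + 1/n₂) = 0.9831 / √(1/16 + 1/24) = 3.0459
Two-sided α = 0.05 → critical value z_{0.025} = 1.960.
Power = Φ(δ − 1.960) + Φ(−δ − 1.960) = Φ(1.086) + Φ(-5.006) = 0.8612 + 0.0000 = 0.8612.
Type II error: β = 1 − power = 1 − 0.8612 = 0.1388.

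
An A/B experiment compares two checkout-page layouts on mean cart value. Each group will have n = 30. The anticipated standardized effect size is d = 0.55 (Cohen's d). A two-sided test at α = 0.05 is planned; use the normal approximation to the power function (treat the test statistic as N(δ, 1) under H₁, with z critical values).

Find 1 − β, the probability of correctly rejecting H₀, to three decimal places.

Power ≈ 0.568

Noncentrality parameter: δ = d·√(n/2) = 0.55 × √(30/2) = 2.1301
Two-sided α = 0.05 → critical value z_{0.025} = 1.960.
Power = Φ(δ − 1.960) + Φ(−δ − 1.960) = Φ(0.170) + Φ(-4.090) = 0.5676 + 0.0000 = 0.5676.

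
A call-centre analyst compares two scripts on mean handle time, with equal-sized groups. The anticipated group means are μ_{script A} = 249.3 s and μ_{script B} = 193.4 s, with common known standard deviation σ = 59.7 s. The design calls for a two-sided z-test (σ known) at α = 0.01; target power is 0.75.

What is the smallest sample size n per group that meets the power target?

Standardized effect: d = |μ_{script A} − μ_{script B}| / σ = |249.3 − 193.4| / 59.7 = 0.9363
Set Φ(δ − 2.576) = 0.75; then δ − 2.576 = Φ⁻¹(0.75) = 0.674, giving δ = 3.250.
(Ignoring the negligible lower-tail rejection probability gives the usual closed-form inversion.)
δ = d·√(n/2) ⇒ n = 2(δ/d)² = 2 × (3.250 / 0.9363)² = 24.10.
Round up to the next whole unit.

n = 25 per group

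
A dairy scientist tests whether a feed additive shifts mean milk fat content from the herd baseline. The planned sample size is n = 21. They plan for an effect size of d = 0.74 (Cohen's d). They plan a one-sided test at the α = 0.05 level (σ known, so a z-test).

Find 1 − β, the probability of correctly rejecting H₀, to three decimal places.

Noncentrality parameter: δ = d·√n = 0.74 × √21 = 3.3911
One-sided α = 0.05 → critical value z_{0.05} = 1.645.
Power = Φ(δ − 1.645) = Φ(1.746) = 0.9596.

Power ≈ 0.960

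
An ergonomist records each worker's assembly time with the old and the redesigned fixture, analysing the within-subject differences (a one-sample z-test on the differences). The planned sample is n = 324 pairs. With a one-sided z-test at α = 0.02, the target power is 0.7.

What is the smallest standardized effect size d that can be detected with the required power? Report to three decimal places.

Required noncentrality: δ = z_{0.02} + z_{0.30} = 2.054 + 0.524 = 2.578.
δ = d·√n ⇒ d = δ/√n = 2.578/√324 = 0.1432.

d ≈ 0.143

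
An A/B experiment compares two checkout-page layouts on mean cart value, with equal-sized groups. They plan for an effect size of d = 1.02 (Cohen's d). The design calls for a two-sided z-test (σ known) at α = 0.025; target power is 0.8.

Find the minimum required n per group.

For power 0.8 need Φ(δ − z_{0.0125}) = 0.8, so δ = z_{0.0125} + z_{0.20} = 2.241 + 0.842 = 3.083.
(For δ > 0 the lower-tail rejection region contributes negligibly to power, so the one-term inversion is standard.)
δ = d·√(n/2) ⇒ n = 2(δ/d)² = 2 × (3.083 / 1.02)² = 18.27.
Round up to the next whole unit.

n = 19 per group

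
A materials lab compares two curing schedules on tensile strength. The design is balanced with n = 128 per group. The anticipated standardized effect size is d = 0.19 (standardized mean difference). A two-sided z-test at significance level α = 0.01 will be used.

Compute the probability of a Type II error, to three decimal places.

Noncentrality parameter: δ = d·√(n/2) = 0.19 × √(128/2) = 1.5200
Critical value for a two-sided test at α = 0.01: z_{α/2} = 2.576.
Power = Φ(δ − 2.576) + Φ(−δ − 2.576) = Φ(-1.056) + Φ(-4.096) = 0.1455 + 0.0000 = 0.1455.
Type II error: β = 1 − power = 1 − 0.1455 = 0.8545.

β ≈ 0.854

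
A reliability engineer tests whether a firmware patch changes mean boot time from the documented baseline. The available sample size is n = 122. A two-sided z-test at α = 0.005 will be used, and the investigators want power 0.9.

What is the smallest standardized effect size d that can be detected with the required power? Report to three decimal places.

Required noncentrality: δ = z_{0.0025} + z_{0.10} = 2.807 + 1.282 = 4.089.
(The second rejection-region term Φ(−δ − z_{α/2}) is negligible and dropped.)
δ = d·√n ⇒ d = δ/√n = 4.089/√122 = 0.3702.

d ≈ 0.370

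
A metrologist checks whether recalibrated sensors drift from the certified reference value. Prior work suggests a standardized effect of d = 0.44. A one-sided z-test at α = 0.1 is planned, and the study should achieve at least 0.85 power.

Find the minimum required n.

Set Φ(δ − 1.282) = 0.85; then δ − 1.282 = Φ⁻¹(0.85) = 1.036, giving δ = 2.318.
δ = d·√n ⇒ n = (δ/d)² = (2.318 / 0.44)² = 27.75.
Round up to the next whole unit.

n = 28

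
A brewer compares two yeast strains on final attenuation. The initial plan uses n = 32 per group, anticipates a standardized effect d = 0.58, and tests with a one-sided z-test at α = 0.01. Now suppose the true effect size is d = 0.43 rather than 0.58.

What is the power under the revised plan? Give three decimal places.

Power ≈ 0.272

With d = 0.43: δ = d·√(n/2) = 0.43 × √(32/2) = 1.7200. Critical value z_{0.01} = 2.326.
Revised power = Φ(δ − 2.326) = Φ(-0.606) = 0.2721.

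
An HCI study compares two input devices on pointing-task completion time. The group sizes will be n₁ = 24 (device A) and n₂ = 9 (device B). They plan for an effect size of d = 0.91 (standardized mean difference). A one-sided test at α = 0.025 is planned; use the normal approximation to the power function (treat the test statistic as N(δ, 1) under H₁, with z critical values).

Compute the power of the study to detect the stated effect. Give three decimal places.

Power ≈ 0.644

Noncentrality parameter: λ = d / √(1/n₁ + 1/n₂) = 0.91 / √(1/24 + 1/9) = 2.3282
One-sided α = 0.025 → critical value z_{0.025} = 1.960.
Power = Φ(λ − 1.960) = Φ(0.368) = 0.6436.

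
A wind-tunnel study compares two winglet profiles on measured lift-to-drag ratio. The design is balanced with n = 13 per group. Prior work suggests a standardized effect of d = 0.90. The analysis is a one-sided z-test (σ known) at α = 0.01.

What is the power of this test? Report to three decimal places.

Power ≈ 0.487

Noncentrality parameter: δ = d·√(n/2) = 0.90 × √(13/2) = 2.2946
One-sided α = 0.01 → critical value z_{0.01} = 2.326.
Power = Φ(δ − 2.326) = Φ(-0.032) = 0.4873.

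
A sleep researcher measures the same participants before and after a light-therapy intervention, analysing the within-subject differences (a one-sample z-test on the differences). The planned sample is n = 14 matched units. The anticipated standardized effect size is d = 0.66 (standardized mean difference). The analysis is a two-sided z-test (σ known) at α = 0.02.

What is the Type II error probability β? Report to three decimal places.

β ≈ 0.443

Noncentrality parameter: δ = d·√n = 0.66 × √14 = 2.4695
Two-sided α = 0.02 → critical value z_{0.01} = 2.326.
Power = Φ(δ − 2.326) + Φ(−δ − 2.326) = Φ(0.143) + Φ(-4.796) = 0.5569 + 0.0000 = 0.5569.
Type II error: β = 1 − power = 1 − 0.5569 = 0.4431.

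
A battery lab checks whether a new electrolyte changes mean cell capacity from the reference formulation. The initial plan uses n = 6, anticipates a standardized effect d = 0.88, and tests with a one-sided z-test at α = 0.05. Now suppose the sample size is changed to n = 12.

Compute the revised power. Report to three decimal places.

With n = 12: δ = d·√n = 0.88 × √12 = 3.0484. Critical value z_{0.05} = 1.645.
Revised power = P(Z > 1.645 − δ) = Φ(1.404) = 0.9198.

Power ≈ 0.920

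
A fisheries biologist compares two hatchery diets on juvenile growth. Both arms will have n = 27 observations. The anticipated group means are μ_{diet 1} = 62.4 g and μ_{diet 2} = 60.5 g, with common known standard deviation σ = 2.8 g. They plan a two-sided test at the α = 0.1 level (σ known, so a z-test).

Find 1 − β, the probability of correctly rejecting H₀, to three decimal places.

Power ≈ 0.802

Standardized effect: d = |μ_{diet 1} − μ_{diet 2}| / σ = |62.4 − 60.5| / 2.8 = 0.6786
Noncentrality parameter: λ = d·√(n/2) = 0.6786 × √(27/2) = 2.4932
Two-sided α = 0.1 → critical value z_{0.05} = 1.645.
Power = Φ(λ − 1.645) + Φ(−λ − 1.645) = Φ(0.848) + Φ(-4.138) = 0.8019 + 0.0000 = 0.8019.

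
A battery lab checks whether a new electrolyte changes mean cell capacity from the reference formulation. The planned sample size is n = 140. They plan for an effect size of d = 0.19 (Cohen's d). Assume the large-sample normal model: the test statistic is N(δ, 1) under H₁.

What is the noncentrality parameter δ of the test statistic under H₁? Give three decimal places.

δ = d·√n = 0.19 × √140 = 2.2481

δ ≈ 2.248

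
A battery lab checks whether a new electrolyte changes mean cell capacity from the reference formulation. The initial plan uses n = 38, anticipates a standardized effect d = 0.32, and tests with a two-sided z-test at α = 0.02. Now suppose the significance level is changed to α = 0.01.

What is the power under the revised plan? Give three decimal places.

δ = d·√n = 0.32 × √38 = 1.9726 (unchanged). New critical value: z_{0.005} = 2.576.
Revised power = Φ(δ − 2.576) + Φ(−δ − 2.576) = Φ(-0.603) + Φ(-4.548) = 0.2732 + 0.0000 = 0.2732.

Power ≈ 0.273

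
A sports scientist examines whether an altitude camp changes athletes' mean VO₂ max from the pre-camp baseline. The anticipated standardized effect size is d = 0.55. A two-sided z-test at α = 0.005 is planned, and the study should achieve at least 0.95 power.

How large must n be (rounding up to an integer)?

n = 66

For power 0.95 need Φ(δ − z_{0.0025}) = 0.95, so δ = z_{0.0025} + z_{0.05} = 2.807 + 1.645 = 4.452.
(For δ > 0 the lower-tail rejection region contributes negligibly to power, so the one-term inversion is standard.)
δ = d·√n ⇒ n = (δ/d)² = (4.452 / 0.55)² = 65.52.
Round up to the next whole unit.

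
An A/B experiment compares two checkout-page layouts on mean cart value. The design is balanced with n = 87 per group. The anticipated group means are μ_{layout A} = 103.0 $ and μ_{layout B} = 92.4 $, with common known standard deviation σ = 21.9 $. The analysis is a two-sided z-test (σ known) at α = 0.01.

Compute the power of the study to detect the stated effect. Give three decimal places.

Standardized effect: d = |μ_{layout A} − μ_{layout B}| / σ = |103.0 − 92.4| / 21.9 = 0.4840
Noncentrality parameter: δ = d·√(n/2) = 0.4840 × √(87/2) = 3.1923
Critical value for a two-sided test at α = 0.01: z_{α/2} = 2.576.
Power = Φ(δ − 2.576) + Φ(−δ − 2.576) = Φ(0.616) + Φ(-5.768) = 0.7312 + 0.0000 = 0.7312.

Power ≈ 0.731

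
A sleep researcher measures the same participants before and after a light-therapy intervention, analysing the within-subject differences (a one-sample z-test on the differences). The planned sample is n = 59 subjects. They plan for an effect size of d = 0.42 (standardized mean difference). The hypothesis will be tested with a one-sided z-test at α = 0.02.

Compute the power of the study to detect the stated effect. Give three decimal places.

Noncentrality parameter: δ = d·√n = 0.42 × √59 = 3.2261
One-sided α = 0.02 → critical value z_{0.02} = 2.054.
Power = Φ(δ − 2.054) = Φ(1.172) = 0.8795.

Power ≈ 0.879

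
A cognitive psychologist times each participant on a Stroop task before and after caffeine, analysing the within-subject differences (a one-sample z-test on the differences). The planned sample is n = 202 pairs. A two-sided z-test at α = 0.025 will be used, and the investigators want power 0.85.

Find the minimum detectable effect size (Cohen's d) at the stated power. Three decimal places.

d ≈ 0.231

Required noncentrality: δ = z_{0.0125} + z_{0.15} = 2.241 + 1.036 = 3.278.
(Lower-tail contribution to power is negligible for δ > 0.)
δ = d·√n ⇒ d = δ/√n = 3.278/√202 = 0.2306.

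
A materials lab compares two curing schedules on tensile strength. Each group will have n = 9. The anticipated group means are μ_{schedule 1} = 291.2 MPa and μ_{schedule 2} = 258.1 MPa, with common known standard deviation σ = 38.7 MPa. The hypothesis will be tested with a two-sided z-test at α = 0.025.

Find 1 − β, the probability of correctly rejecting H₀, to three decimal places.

Power ≈ 0.335

Standardized effect: d = |μ_{schedule 1} − μ_{schedule 2}| / σ = |291.2 − 258.1| / 38.7 = 0.8553
Noncentrality parameter: δ = d·√(n/2) = 0.8553 × √(9/2) = 1.8144
Critical value for a two-sided test at α = 0.025: z_{α/2} = 2.241.
Power = Φ(δ − 2.241) + Φ(−δ − 2.241) = Φ(-0.427) + Φ(-4.056) = 0.3347 + 0.0000 = 0.3347.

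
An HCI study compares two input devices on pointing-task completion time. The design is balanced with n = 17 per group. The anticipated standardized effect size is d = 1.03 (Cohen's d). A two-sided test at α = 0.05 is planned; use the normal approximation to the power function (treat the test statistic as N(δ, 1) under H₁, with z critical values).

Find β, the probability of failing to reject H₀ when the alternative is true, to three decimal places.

Noncentrality parameter: δ = d·√(n/2) = 1.03 × √(17/2) = 3.0029
Critical value for a two-sided test at α = 0.05: z_{α/2} = 1.960.
Power = Φ(δ − 1.960) + Φ(−δ − 1.960) = Φ(1.043) + Φ(-4.963) = 0.8515 + 0.0000 = 0.8515.
Type II error: β = 1 − power = 1 − 0.8515 = 0.1485.

β ≈ 0.148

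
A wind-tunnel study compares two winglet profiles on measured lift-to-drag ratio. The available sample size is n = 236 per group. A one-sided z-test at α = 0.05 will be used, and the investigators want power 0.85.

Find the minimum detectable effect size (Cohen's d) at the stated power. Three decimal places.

d ≈ 0.247

Need Φ(δ − 1.645) = 0.85, so δ = 1.645 + 1.036 = 2.681.
δ = d·√(n/2) ⇒ d = δ/√(n/2) = 2.681/√(236/2) = 0.2468.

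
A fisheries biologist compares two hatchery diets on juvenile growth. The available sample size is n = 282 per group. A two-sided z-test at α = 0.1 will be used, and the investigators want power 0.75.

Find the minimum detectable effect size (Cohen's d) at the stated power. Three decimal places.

Required noncentrality: δ = z_{0.05} + z_{0.25} = 1.645 + 0.674 = 2.319.
(The second rejection-region term Φ(−δ − z_{α/2}) is negligible and dropped.)
δ = d·√(n/2) ⇒ d = δ/√(n/2) = 2.319/√(282/2) = 0.1953.

d ≈ 0.195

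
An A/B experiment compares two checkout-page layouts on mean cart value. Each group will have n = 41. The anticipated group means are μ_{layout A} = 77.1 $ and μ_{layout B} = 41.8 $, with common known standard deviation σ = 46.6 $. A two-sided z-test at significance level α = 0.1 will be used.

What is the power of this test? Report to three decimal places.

Power ≈ 0.963

Standardized effect: d = |μ_{layout A} − μ_{layout B}| / σ = |77.1 − 41.8| / 46.6 = 0.7575
Noncentrality parameter: δ = d·√(n/2) = 0.7575 × √(41/2) = 3.4298
Critical value for a two-sided test at α = 0.1: z_{α/2} = 1.645.
Power = Φ(δ − 1.645) + Φ(−δ − 1.645) = Φ(1.785) + Φ(-5.075) = 0.9629 + 0.0000 = 0.9629.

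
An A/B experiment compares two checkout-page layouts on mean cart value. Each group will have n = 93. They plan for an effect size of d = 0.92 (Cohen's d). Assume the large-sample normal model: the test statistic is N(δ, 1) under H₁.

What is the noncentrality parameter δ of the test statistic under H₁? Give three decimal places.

δ = d·√(n/2) = 0.92 × √(93/2) = 6.2736

δ ≈ 6.274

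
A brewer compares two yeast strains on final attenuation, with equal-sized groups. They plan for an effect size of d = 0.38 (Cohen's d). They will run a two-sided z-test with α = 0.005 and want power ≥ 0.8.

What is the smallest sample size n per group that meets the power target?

n = 185 per group

For power 0.8 need Φ(δ − z_{0.0025}) = 0.8, so δ = z_{0.0025} + z_{0.20} = 2.807 + 0.842 = 3.649.
(Ignoring the negligible lower-tail rejection probability gives the usual closed-form inversion.)
δ = d·√(n/2) ⇒ n = 2(δ/d)² = 2 × (3.649 / 0.38)² = 184.39.
Rounding up, n = 185 per group.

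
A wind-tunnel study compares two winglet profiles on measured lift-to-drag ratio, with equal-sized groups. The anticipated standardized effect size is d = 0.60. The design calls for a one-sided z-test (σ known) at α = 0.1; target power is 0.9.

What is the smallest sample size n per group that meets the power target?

n = 37 per group

Set Φ(δ − 1.282) = 0.9; then δ − 1.282 = Φ⁻¹(0.9) = 1.282, giving δ = 2.563.
δ = d·√(n/2) ⇒ n = 2(δ/d)² = 2 × (2.563 / 0.60)² = 36.50.
Round up to the next whole unit.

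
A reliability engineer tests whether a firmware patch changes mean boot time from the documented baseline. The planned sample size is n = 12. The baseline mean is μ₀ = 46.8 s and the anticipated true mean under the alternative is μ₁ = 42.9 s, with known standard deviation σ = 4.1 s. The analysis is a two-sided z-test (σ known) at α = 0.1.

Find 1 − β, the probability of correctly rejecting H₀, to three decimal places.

Power ≈ 0.951

Standardized effect: d = |μ₁ − μ₀| / σ = |42.9 − 46.8| / 4.1 = 0.9512
Noncentrality parameter: δ = d·√n = 0.9512 × √12 = 3.2951
Two-sided α = 0.1 → critical value z_{0.05} = 1.645.
Power = Φ(δ − 1.645) + Φ(−δ − 1.645) = Φ(1.650) + Φ(-4.940) = 0.9506 + 0.0000 = 0.9506.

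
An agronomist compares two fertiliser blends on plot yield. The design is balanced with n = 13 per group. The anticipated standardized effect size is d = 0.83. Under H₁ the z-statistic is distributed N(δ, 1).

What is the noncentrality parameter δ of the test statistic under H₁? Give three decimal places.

δ ≈ 2.116

The noncentrality parameter scales effect size by the design's sample-size factor: δ = d·√(n/2) = 0.83 × √(13/2) = 2.1161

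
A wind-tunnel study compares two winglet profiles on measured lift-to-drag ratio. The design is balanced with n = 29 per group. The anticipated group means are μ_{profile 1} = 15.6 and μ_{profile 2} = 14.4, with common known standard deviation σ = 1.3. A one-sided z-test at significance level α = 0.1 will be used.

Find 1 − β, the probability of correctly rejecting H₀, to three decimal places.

Power ≈ 0.987

Standardized effect: d = |μ_{profile 1} − μ_{profile 2}| / σ = |15.6 − 14.4| / 1.3 = 0.9231
Noncentrality parameter: δ = d·√(n/2) = 0.9231 × √(29/2) = 3.5150
One-sided α = 0.1 → critical value z_{0.1} = 1.282.
Power = P(Z > 1.282 − δ) = Φ(2.233) = 0.9872.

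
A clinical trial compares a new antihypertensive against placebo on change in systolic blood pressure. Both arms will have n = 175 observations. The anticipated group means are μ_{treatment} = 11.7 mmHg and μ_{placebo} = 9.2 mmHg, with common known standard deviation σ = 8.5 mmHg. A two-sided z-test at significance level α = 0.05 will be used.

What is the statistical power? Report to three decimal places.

Power ≈ 0.786

Standardized effect: d = |μ_{treatment} − μ_{placebo}| / σ = |11.7 − 9.2| / 8.5 = 0.2941
Noncentrality parameter: δ = d·√(n/2) = 0.2941 × √(175/2) = 2.7512
Two-sided α = 0.05 → critical value z_{0.025} = 1.960.
Power = Φ(δ − 1.960) + Φ(−δ − 1.960) = Φ(0.791) + Φ(-4.711) = 0.7856 + 0.0000 = 0.7856.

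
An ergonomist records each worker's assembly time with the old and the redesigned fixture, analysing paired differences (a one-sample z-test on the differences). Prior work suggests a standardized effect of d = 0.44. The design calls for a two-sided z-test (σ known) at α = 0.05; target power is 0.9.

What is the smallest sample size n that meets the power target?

For power 0.9 need Φ(δ − z_{0.025}) = 0.9, so δ = z_{0.025} + z_{0.10} = 1.960 + 1.282 = 3.242.
(The Φ(−δ − z_{α/2}) term is vanishingly small for δ > 0 and is dropped in the standard sample-size formula.)
δ = d·√n ⇒ n = (δ/d)² = (3.242 / 0.44)² = 54.27.
Rounding up, n = 55.

n = 55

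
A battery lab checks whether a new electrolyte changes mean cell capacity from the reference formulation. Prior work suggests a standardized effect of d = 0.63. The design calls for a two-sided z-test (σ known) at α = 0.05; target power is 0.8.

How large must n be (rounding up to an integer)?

n = 20

For power 0.8 need Φ(δ − z_{0.025}) = 0.8, so δ = z_{0.025} + z_{0.20} = 1.960 + 0.842 = 2.802.
(The Φ(−δ − z_{α/2}) term is vanishingly small for δ > 0 and is dropped in the standard sample-size formula.)
δ = d·√n ⇒ n = (δ/d)² = (2.802 / 0.63)² = 19.78.
Rounding up, n = 20.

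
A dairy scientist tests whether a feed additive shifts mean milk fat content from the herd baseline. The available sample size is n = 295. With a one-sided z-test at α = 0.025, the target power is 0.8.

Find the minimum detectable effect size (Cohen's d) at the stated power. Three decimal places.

d ≈ 0.163

Need Φ(δ − 1.960) = 0.8, so δ = 1.960 + 0.842 = 2.802.
δ = d·√n ⇒ d = δ/√n = 2.802/√295 = 0.1631.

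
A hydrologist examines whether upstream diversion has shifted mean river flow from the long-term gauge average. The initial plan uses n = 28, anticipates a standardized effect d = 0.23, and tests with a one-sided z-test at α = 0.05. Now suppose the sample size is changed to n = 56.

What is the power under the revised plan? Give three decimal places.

Power ≈ 0.530

With n = 56: δ = d·√n = 0.23 × √56 = 1.7212. Critical value z_{0.05} = 1.645.
Revised power = Φ(δ − 1.645) = Φ(0.076) = 0.5304.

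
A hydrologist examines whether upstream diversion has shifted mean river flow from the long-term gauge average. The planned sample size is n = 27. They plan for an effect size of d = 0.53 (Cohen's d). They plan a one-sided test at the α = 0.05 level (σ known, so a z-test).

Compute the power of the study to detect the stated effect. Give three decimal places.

Noncentrality parameter: δ = d·√n = 0.53 × √27 = 2.7540
One-sided α = 0.05 → critical value z_{0.05} = 1.645.
Power = P(Z > 1.645 − δ) = Φ(1.109) = 0.8663.

Power ≈ 0.866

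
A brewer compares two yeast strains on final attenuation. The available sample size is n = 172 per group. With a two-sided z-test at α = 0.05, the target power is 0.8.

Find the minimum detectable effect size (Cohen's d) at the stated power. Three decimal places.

Need Φ(δ − 1.960) = 0.8, so δ = 1.960 + 0.842 = 2.802.
(The second rejection-region term Φ(−δ − z_{α/2}) is negligible and dropped.)
δ = d·√(n/2) ⇒ d = δ/√(n/2) = 2.802/√(172/2) = 0.3021.

d ≈ 0.302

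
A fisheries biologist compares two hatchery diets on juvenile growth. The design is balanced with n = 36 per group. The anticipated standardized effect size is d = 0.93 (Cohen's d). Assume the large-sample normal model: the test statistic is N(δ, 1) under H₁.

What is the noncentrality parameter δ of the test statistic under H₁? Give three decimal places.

δ = d·√(n/2) = 0.93 × √(36/2) = 3.9457

δ ≈ 3.946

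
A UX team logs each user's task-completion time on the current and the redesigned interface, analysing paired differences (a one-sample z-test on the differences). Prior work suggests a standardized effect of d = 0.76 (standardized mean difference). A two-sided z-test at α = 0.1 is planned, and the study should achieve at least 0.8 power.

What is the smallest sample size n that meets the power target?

For power 0.8 need Φ(δ − z_{0.05}) = 0.8, so δ = z_{0.05} + z_{0.20} = 1.645 + 0.842 = 2.486.
(The Φ(−δ − z_{α/2}) term is vanishingly small for δ > 0 and is dropped in the standard sample-size formula.)
δ = d·√n ⇒ n = (δ/d)² = (2.486 / 0.76)² = 10.70.
Rounding up, n = 11.

n = 11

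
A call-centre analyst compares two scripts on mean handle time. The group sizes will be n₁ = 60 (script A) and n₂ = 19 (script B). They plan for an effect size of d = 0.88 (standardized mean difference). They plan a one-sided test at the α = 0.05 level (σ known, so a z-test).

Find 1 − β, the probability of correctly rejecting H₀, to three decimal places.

Noncentrality parameter: δ = d / √(1/n₁ + 1/n₂) = 0.88 / √(1/60 + 1/19) = 3.3429
One-sided α = 0.05 → critical value z_{0.05} = 1.645.
Power = P(Z > 1.645 − δ) = Φ(1.698) = 0.9552.

Power ≈ 0.955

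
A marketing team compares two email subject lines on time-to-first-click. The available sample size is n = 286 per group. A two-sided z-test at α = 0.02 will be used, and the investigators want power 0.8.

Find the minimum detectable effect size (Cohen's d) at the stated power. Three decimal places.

d ≈ 0.265

Need Φ(δ − 2.326) = 0.8, so δ = 2.326 + 0.842 = 3.168.
(Lower-tail contribution to power is negligible for δ > 0.)
δ = d·√(n/2) ⇒ d = δ/√(n/2) = 3.168/√(286/2) = 0.2649.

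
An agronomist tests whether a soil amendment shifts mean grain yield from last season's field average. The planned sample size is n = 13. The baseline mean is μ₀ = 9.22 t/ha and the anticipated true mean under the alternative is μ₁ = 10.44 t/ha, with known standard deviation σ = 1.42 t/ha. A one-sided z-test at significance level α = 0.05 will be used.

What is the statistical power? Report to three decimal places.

Power ≈ 0.927

Standardized effect: d = |μ₁ − μ₀| / σ = |10.44 − 9.22| / 1.42 = 0.8592
Noncentrality parameter: δ = d·√n = 0.8592 × √13 = 3.0977
One-sided α = 0.05 → critical value z_{0.05} = 1.645.
Power = Φ(δ − 1.645) = Φ(1.453) = 0.9269.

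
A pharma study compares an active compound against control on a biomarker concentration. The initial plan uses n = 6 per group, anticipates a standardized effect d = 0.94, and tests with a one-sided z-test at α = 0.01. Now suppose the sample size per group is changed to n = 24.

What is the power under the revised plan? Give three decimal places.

With n = 24 per group: δ = d·√(n/2) = 0.94 × √(24/2) = 3.2563. Critical value z_{0.01} = 2.326.
Revised power = Φ(δ − 2.326) = Φ(0.930) = 0.8238.

Power ≈ 0.824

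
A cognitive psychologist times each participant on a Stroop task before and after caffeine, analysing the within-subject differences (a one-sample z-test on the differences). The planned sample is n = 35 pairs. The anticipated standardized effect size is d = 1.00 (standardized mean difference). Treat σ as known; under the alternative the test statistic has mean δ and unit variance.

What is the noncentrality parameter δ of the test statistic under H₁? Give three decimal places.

The noncentrality parameter scales effect size by the design's sample-size factor: δ = d·√n = 1.00 × √35 = 5.9161

δ ≈ 5.916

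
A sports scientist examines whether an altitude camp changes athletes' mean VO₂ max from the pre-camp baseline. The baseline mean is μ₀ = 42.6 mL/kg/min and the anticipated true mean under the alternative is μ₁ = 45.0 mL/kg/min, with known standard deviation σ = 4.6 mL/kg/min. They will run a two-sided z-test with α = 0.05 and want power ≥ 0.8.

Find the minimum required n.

n = 29

Standardized effect: d = |μ₁ − μ₀| / σ = |45.0 − 42.6| / 4.6 = 0.5217
For power 0.8 need Φ(δ − z_{0.025}) = 0.8, so δ = z_{0.025} + z_{0.20} = 1.960 + 0.842 = 2.802.
(For δ > 0 the lower-tail rejection region contributes negligibly to power, so the one-term inversion is standard.)
δ = d·√n ⇒ n = (δ/d)² = (2.802 / 0.5217)² = 28.83.
Round up to the next whole unit.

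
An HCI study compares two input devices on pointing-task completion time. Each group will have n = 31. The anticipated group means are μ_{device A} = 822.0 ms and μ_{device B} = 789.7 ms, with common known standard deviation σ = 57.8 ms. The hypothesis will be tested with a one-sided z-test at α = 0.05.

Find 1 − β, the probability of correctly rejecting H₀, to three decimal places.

Standardized effect: d = |μ_{device A} − μ_{device B}| / σ = |822.0 − 789.7| / 57.8 = 0.5588
Noncentrality parameter: δ = d·√(n/2) = 0.5588 × √(31/2) = 2.2001
One-sided α = 0.05 → critical value z_{0.05} = 1.645.
Power = P(Z > 1.645 − δ) = Φ(0.555) = 0.7106.

Power ≈ 0.711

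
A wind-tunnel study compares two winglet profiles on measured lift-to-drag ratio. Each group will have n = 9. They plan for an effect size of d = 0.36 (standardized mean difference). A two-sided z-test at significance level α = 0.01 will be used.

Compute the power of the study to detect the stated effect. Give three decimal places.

Power ≈ 0.035

Noncentrality parameter: λ = d·√(n/2) = 0.36 × √(9/2) = 0.7637
Two-sided α = 0.01 → critical value z_{0.005} = 2.576.
Power = Φ(λ − 2.576) + Φ(−λ − 2.576) = Φ(-1.812) + Φ(-3.340) = 0.0350 + 0.0004 = 0.0354.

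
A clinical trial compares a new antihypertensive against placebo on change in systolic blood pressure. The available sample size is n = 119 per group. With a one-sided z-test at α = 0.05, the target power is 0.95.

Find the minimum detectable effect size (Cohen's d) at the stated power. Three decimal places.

d ≈ 0.426

Need Φ(δ − 1.645) = 0.95, so δ = 1.645 + 1.645 = 3.290.
δ = d·√(n/2) ⇒ d = δ/√(n/2) = 3.290/√(119/2) = 0.4265.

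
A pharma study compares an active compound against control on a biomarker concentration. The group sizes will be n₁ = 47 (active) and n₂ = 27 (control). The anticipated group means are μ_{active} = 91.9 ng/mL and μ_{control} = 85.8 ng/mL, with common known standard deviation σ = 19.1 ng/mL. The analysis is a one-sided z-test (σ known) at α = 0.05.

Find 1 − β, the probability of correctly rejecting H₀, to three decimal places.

Power ≈ 0.374

Standardized effect: d = |μ_{active} − μ_{control}| / σ = |91.9 − 85.8| / 19.1 = 0.3194
Noncentrality parameter: δ = d / √(1/n₁ + 1/n₂) = 0.3194 / √(1/47 + 1/27) = 1.3225
One-sided α = 0.05 → critical value z_{0.05} = 1.645.
Power = Φ(δ − 1.645) = Φ(-0.322) = 0.3736.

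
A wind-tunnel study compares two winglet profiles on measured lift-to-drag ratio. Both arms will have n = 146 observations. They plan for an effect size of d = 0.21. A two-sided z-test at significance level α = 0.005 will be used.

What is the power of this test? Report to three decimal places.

Noncentrality parameter: δ = d·√(n/2) = 0.21 × √(146/2) = 1.7942
Two-sided α = 0.005 → critical value z_{0.0025} = 2.807.
Power = Φ(δ − 2.807) + Φ(−δ − 2.807) = Φ(-1.013) + Φ(-4.601) = 0.1556 + 0.0000 = 0.1556.

Power ≈ 0.156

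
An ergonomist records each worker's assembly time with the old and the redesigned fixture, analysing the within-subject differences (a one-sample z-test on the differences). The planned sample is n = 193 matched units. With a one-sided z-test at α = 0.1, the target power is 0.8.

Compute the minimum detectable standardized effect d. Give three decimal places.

d ≈ 0.153

Required noncentrality: δ = z_{0.1} + z_{0.20} = 1.282 + 0.842 = 2.123.
δ = d·√n ⇒ d = δ/√n = 2.123/√193 = 0.1528.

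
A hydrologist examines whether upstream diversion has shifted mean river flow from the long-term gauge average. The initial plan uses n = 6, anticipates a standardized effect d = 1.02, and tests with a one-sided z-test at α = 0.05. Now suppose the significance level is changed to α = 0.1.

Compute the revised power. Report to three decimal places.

δ = d·√n = 1.02 × √6 = 2.4985 (unchanged). New critical value: z_{0.1} = 1.282.
Revised power = Φ(δ − 1.282) = Φ(1.217) = 0.8882.

Power ≈ 0.888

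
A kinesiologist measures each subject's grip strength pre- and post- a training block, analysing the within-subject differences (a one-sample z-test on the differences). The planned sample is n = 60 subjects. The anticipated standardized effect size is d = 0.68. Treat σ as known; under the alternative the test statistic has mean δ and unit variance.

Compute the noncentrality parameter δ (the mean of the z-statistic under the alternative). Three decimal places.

δ ≈ 5.267

The noncentrality parameter scales effect size by the design's sample-size factor: δ = d·√n = 0.68 × √60 = 5.2673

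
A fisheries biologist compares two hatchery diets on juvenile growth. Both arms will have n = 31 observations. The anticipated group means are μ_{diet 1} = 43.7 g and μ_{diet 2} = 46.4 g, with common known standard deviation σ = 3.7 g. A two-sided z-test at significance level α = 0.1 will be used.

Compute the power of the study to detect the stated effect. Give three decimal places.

Standardized effect: d = |μ_{diet 1} − μ_{diet 2}| / σ = |43.7 − 46.4| / 3.7 = 0.7297
Noncentrality parameter: δ = d·√(n/2) = 0.7297 × √(31/2) = 2.8729
Two-sided α = 0.1 → critical value z_{0.05} = 1.645.
Power = Φ(δ − 1.645) + Φ(−δ − 1.645) = Φ(1.228) + Φ(-4.518) = 0.8903 + 0.0000 = 0.8903.

Power ≈ 0.890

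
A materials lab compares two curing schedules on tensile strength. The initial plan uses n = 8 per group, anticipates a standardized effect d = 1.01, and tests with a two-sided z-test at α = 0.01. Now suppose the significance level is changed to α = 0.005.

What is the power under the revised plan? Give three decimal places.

Power ≈ 0.216

δ = d·√(n/2) = 1.01 × √(8/2) = 2.0200 (unchanged). New critical value: z_{0.0025} = 2.807.
Revised power = Φ(δ − 2.807) + Φ(−δ − 2.807) = Φ(-0.787) + Φ(-4.827) = 0.2156 + 0.0000 = 0.2156.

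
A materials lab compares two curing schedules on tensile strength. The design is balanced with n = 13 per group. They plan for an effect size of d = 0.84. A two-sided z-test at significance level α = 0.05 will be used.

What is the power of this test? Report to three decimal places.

Noncentrality parameter: δ = d·√(n/2) = 0.84 × √(13/2) = 2.1416
Two-sided α = 0.05 → critical value z_{0.025} = 1.960.
Power = Φ(δ − 1.960) + Φ(−δ − 1.960) = Φ(0.182) + Φ(-4.102) = 0.5721 + 0.0000 = 0.5721.

Power ≈ 0.572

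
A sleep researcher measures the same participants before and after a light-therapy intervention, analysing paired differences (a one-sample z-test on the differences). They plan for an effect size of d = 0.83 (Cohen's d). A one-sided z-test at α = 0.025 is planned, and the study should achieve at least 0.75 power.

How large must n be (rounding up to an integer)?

Set Φ(δ − 1.960) = 0.75; then δ − 1.960 = Φ⁻¹(0.75) = 0.674, giving δ = 2.634.
δ = d·√n ⇒ n = (δ/d)² = (2.634 / 0.83)² = 10.07.
Round up to the next whole unit.

n = 11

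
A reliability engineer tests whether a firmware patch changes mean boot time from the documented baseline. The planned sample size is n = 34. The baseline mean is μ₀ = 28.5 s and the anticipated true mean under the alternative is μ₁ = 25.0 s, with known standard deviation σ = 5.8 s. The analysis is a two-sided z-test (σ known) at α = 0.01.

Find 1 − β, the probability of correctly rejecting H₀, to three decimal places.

Standardized effect: d = |μ₁ − μ₀| / σ = |25.0 − 28.5| / 5.8 = 0.6034
Noncentrality parameter: δ = d·√n = 0.6034 × √34 = 3.5187
Critical value for a two-sided test at α = 0.01: z_{α/2} = 2.576.
Power = Φ(δ − 2.576) + Φ(−δ − 2.576) = Φ(0.943) + Φ(-6.095) = 0.8271 + 0.0000 = 0.8271.

Power ≈ 0.827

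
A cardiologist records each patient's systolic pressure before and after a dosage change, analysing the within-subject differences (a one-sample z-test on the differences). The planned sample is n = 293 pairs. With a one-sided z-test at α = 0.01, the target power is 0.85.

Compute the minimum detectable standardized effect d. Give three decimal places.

d ≈ 0.196

Required noncentrality: δ = z_{0.01} + z_{0.15} = 2.326 + 1.036 = 3.363.
δ = d·√n ⇒ d = δ/√n = 3.363/√293 = 0.1965.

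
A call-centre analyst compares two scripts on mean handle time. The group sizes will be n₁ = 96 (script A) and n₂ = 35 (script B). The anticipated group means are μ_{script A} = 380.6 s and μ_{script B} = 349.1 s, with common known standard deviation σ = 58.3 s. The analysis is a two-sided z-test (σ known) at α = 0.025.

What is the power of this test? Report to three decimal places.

Power ≈ 0.690

Standardized effect: d = |μ_{script A} − μ_{script B}| / σ = |380.6 − 349.1| / 58.3 = 0.5403
Noncentrality parameter: δ = d / √(1/n₁ + 1/n₂) = 0.5403 / √(1/96 + 1/35) = 2.7364
Critical value for a two-sided test at α = 0.025: z_{α/2} = 2.241.
Power = Φ(δ − 2.241) + Φ(−δ − 2.241) = Φ(0.495) + Φ(-4.978) = 0.6897 + 0.0000 = 0.6897.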